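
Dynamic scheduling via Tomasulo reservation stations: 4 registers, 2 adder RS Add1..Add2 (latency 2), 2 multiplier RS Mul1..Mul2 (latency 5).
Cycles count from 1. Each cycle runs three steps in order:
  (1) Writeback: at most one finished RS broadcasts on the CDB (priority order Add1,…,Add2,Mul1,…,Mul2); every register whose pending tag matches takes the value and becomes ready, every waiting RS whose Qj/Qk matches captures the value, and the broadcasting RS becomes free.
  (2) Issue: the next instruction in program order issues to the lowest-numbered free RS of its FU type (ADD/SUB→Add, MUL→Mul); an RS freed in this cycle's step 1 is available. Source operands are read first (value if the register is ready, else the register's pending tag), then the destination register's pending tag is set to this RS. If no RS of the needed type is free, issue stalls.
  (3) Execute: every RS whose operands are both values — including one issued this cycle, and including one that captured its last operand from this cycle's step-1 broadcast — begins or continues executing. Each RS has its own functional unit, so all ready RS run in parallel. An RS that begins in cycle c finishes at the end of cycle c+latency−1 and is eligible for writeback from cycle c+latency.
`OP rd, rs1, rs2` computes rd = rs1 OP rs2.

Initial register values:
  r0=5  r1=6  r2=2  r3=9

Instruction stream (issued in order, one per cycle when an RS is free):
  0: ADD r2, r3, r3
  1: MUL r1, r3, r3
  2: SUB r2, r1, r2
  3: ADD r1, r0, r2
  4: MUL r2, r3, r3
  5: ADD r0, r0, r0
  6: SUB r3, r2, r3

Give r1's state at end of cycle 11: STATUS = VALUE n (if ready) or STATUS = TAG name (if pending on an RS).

STATUS = TAG Add2

cycle 1: issue ADD r2<-Add1 // r0:5,r1:6,r2:Add1,r3:9
cycle 2: issue MUL r1<-Mul1 // r0:5,r1:Mul1,r2:Add1,r3:9
cycle 3: CDB Add1=18; issue SUB r2<-Add1 // r0:5,r1:Mul1,r2:Add1,r3:9
cycle 4: issue ADD r1<-Add2 // r0:5,r1:Add2,r2:Add1,r3:9
cycle 5: issue MUL r2<-Mul2 // r0:5,r1:Add2,r2:Mul2,r3:9
cycle 6: stall // r0:5,r1:Add2,r2:Mul2,r3:9
cycle 7: CDB Mul1=81; stall // r0:5,r1:Add2,r2:Mul2,r3:9
cycle 8: stall // r0:5,r1:Add2,r2:Mul2,r3:9
cycle 9: CDB Add1=63; issue ADD r0<-Add1 // r0:Add1,r1:Add2,r2:Mul2,r3:9
cycle 10: CDB Mul2=81; stall // r0:Add1,r1:Add2,r2:81,r3:9
cycle 11: CDB Add1=10; issue SUB r3<-Add1 // r0:10,r1:Add2,r2:81,r3:Add1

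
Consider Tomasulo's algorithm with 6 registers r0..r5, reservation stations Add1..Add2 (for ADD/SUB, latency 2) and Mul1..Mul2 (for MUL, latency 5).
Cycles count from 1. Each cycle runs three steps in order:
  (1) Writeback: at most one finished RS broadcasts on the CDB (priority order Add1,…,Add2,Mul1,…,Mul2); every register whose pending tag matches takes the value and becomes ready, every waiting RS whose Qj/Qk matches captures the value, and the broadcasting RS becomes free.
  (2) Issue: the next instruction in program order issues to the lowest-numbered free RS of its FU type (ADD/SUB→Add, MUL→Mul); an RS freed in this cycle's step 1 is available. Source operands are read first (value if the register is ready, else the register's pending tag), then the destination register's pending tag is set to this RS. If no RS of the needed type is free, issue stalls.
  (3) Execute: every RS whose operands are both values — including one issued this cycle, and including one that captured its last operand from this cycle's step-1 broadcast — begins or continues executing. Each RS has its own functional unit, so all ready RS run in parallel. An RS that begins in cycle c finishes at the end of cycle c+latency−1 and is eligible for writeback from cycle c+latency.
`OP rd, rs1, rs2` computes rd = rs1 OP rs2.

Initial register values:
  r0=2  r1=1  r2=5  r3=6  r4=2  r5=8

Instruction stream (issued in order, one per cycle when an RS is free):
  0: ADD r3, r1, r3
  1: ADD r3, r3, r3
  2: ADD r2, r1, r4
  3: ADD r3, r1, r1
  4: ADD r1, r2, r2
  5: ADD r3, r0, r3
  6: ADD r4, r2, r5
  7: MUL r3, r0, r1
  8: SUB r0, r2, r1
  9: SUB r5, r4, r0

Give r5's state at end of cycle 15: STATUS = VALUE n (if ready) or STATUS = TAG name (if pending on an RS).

STATUS = VALUE 14

c1: issue ADD r3<-Add1 | r0:2,r1:1,r2:5,r3:Add1,r4:2,r5:8
c2: issue ADD r3<-Add2 | r0:2,r1:1,r2:5,r3:Add2,r4:2,r5:8
c3: CDB Add1=7; issue ADD r2<-Add1 | r0:2,r1:1,r2:Add1,r3:Add2,r4:2,r5:8
c4: stall | r0:2,r1:1,r2:Add1,r3:Add2,r4:2,r5:8
c5: CDB Add1=3; issue ADD r3<-Add1 | r0:2,r1:1,r2:3,r3:Add1,r4:2,r5:8
c6: CDB Add2=14; issue ADD r1<-Add2 | r0:2,r1:Add2,r2:3,r3:Add1,r4:2,r5:8
c7: CDB Add1=2; issue ADD r3<-Add1 | r0:2,r1:Add2,r2:3,r3:Add1,r4:2,r5:8
c8: CDB Add2=6; issue ADD r4<-Add2 | r0:2,r1:6,r2:3,r3:Add1,r4:Add2,r5:8
c9: CDB Add1=4; issue MUL r3<-Mul1 | r0:2,r1:6,r2:3,r3:Mul1,r4:Add2,r5:8
c10: CDB Add2=11; issue SUB r0<-Add1 | r0:Add1,r1:6,r2:3,r3:Mul1,r4:11,r5:8
c11: issue SUB r5<-Add2 | r0:Add1,r1:6,r2:3,r3:Mul1,r4:11,r5:Add2
c12: CDB Add1=-3 | r0:-3,r1:6,r2:3,r3:Mul1,r4:11,r5:Add2
c13: - | r0:-3,r1:6,r2:3,r3:Mul1,r4:11,r5:Add2
c14: CDB Add2=14 | r0:-3,r1:6,r2:3,r3:Mul1,r4:11,r5:14
c15: CDB Mul1=12 | r0:-3,r1:6,r2:3,r3:12,r4:11,r5:14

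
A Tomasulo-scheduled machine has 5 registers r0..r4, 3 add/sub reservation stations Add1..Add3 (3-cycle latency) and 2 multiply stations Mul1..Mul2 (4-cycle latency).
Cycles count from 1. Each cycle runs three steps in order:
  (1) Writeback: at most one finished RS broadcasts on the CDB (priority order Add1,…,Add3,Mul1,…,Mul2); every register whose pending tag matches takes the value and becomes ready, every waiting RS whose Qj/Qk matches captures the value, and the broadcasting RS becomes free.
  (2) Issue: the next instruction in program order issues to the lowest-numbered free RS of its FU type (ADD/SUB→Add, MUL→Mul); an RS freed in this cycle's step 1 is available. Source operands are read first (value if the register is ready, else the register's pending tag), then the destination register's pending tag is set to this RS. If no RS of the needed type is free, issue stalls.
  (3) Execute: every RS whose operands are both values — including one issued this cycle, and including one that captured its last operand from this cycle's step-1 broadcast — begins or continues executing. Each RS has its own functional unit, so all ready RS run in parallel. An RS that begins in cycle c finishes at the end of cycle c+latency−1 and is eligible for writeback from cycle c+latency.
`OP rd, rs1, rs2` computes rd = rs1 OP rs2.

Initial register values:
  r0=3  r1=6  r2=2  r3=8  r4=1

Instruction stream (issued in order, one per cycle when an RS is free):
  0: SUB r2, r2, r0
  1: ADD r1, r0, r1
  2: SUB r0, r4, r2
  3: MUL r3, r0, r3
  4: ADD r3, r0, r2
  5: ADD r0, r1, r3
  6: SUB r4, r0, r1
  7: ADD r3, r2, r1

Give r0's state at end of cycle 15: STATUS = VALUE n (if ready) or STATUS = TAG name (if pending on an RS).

STATUS = VALUE 10

c1: issue SUB r2<-Add1 | r0:3,r1:6,r2:Add1,r3:8,r4:1
c2: issue ADD r1<-Add2 | r0:3,r1:Add2,r2:Add1,r3:8,r4:1
c3: issue SUB r0<-Add3 | r0:Add3,r1:Add2,r2:Add1,r3:8,r4:1
c4: CDB Add1=-1; issue MUL r3<-Mul1 | r0:Add3,r1:Add2,r2:-1,r3:Mul1,r4:1
c5: CDB Add2=9; issue ADD r3<-Add1 | r0:Add3,r1:9,r2:-1,r3:Add1,r4:1
c6: issue ADD r0<-Add2 | r0:Add2,r1:9,r2:-1,r3:Add1,r4:1
c7: CDB Add3=2; issue SUB r4<-Add3 | r0:Add2,r1:9,r2:-1,r3:Add1,r4:Add3
c8: stall | r0:Add2,r1:9,r2:-1,r3:Add1,r4:Add3
c9: stall | r0:Add2,r1:9,r2:-1,r3:Add1,r4:Add3
c10: CDB Add1=1; issue ADD r3<-Add1 | r0:Add2,r1:9,r2:-1,r3:Add1,r4:Add3
c11: CDB Mul1=16 | r0:Add2,r1:9,r2:-1,r3:Add1,r4:Add3
c12: - | r0:Add2,r1:9,r2:-1,r3:Add1,r4:Add3
c13: CDB Add1=8 | r0:Add2,r1:9,r2:-1,r3:8,r4:Add3
c14: CDB Add2=10 | r0:10,r1:9,r2:-1,r3:8,r4:Add3
c15: - | r0:10,r1:9,r2:-1,r3:8,r4:Add3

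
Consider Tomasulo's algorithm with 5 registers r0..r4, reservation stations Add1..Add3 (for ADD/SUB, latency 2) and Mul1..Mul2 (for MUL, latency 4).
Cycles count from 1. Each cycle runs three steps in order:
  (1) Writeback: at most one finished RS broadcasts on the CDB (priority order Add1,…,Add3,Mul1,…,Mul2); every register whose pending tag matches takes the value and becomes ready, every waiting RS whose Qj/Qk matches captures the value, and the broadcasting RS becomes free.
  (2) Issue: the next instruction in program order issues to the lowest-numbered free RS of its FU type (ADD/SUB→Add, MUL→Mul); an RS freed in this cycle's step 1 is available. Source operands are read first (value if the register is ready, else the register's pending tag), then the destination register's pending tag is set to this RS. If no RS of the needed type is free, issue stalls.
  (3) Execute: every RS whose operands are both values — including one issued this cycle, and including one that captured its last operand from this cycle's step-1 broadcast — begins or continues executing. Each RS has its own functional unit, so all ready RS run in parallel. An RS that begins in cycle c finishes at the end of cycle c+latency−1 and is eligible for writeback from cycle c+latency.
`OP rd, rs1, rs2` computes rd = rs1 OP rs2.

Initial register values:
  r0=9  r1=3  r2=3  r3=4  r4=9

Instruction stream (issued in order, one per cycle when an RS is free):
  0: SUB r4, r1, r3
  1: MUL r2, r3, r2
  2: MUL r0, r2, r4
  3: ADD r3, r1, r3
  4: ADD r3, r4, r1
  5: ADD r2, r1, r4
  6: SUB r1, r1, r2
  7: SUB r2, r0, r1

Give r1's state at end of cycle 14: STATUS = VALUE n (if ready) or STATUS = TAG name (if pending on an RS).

STATUS = VALUE 1

  c1: issue SUB r4<-Add1  regs: r0:9,r1:3,r2:3,r3:4,r4:Add1
  c2: issue MUL r2<-Mul1  regs: r0:9,r1:3,r2:Mul1,r3:4,r4:Add1
  c3: CDB Add1=-1; issue MUL r0<-Mul2  regs: r0:Mul2,r1:3,r2:Mul1,r3:4,r4:-1
  c4: issue ADD r3<-Add1  regs: r0:Mul2,r1:3,r2:Mul1,r3:Add1,r4:-1
  c5: issue ADD r3<-Add2  regs: r0:Mul2,r1:3,r2:Mul1,r3:Add2,r4:-1
  c6: CDB Add1=7; issue ADD r2<-Add1  regs: r0:Mul2,r1:3,r2:Add1,r3:Add2,r4:-1
  c7: CDB Add2=2; issue SUB r1<-Add2  regs: r0:Mul2,r1:Add2,r2:Add1,r3:2,r4:-1
  c8: CDB Add1=2; issue SUB r2<-Add1  regs: r0:Mul2,r1:Add2,r2:Add1,r3:2,r4:-1
  c9: CDB Mul1=12  regs: r0:Mul2,r1:Add2,r2:Add1,r3:2,r4:-1
  c10: CDB Add2=1  regs: r0:Mul2,r1:1,r2:Add1,r3:2,r4:-1
  c11: -  regs: r0:Mul2,r1:1,r2:Add1,r3:2,r4:-1
  c12: -  regs: r0:Mul2,r1:1,r2:Add1,r3:2,r4:-1
  c13: CDB Mul2=-12  regs: r0:-12,r1:1,r2:Add1,r3:2,r4:-1
  c14: -  regs: r0:-12,r1:1,r2:Add1,r3:2,r4:-1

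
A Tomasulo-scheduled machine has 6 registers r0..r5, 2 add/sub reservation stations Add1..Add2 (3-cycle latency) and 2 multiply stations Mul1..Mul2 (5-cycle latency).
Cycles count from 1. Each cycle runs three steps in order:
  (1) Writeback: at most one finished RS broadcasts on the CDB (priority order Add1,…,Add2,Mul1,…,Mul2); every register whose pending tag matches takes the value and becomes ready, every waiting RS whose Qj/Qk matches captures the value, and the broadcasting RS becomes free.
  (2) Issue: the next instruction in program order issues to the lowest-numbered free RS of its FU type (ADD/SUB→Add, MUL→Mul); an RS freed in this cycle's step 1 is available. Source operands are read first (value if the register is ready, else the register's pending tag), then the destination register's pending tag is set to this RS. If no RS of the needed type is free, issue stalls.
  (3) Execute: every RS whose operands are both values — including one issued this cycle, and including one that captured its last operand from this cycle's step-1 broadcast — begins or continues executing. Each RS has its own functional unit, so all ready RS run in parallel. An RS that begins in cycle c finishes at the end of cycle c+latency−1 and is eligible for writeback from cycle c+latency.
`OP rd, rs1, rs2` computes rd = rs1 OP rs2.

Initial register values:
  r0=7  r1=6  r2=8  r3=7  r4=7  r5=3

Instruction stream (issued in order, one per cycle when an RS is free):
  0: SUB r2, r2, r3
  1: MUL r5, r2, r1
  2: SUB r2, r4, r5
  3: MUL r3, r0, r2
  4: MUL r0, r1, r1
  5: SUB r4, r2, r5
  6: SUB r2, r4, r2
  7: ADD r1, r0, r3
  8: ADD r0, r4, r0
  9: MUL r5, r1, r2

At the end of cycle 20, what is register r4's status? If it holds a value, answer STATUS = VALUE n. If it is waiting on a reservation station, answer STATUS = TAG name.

STATUS = VALUE -5

  c1: issue SUB r2<-Add1  regs: r0:7,r1:6,r2:Add1,r3:7,r4:7,r5:3
  c2: issue MUL r5<-Mul1  regs: r0:7,r1:6,r2:Add1,r3:7,r4:7,r5:Mul1
  c3: issue SUB r2<-Add2  regs: r0:7,r1:6,r2:Add2,r3:7,r4:7,r5:Mul1
  c4: CDB Add1=1; issue MUL r3<-Mul2  regs: r0:7,r1:6,r2:Add2,r3:Mul2,r4:7,r5:Mul1
  c5: stall  regs: r0:7,r1:6,r2:Add2,r3:Mul2,r4:7,r5:Mul1
  c6: stall  regs: r0:7,r1:6,r2:Add2,r3:Mul2,r4:7,r5:Mul1
  c7: stall  regs: r0:7,r1:6,r2:Add2,r3:Mul2,r4:7,r5:Mul1
  c8: stall  regs: r0:7,r1:6,r2:Add2,r3:Mul2,r4:7,r5:Mul1
  c9: CDB Mul1=6; issue MUL r0<-Mul1  regs: r0:Mul1,r1:6,r2:Add2,r3:Mul2,r4:7,r5:6
  c10: issue SUB r4<-Add1  regs: r0:Mul1,r1:6,r2:Add2,r3:Mul2,r4:Add1,r5:6
  c11: stall  regs: r0:Mul1,r1:6,r2:Add2,r3:Mul2,r4:Add1,r5:6
  c12: CDB Add2=1; issue SUB r2<-Add2  regs: r0:Mul1,r1:6,r2:Add2,r3:Mul2,r4:Add1,r5:6
  c13: stall  regs: r0:Mul1,r1:6,r2:Add2,r3:Mul2,r4:Add1,r5:6
  c14: CDB Mul1=36; stall  regs: r0:36,r1:6,r2:Add2,r3:Mul2,r4:Add1,r5:6
  c15: CDB Add1=-5; issue ADD r1<-Add1  regs: r0:36,r1:Add1,r2:Add2,r3:Mul2,r4:-5,r5:6
  c16: stall  regs: r0:36,r1:Add1,r2:Add2,r3:Mul2,r4:-5,r5:6
  c17: CDB Mul2=7; stall  regs: r0:36,r1:Add1,r2:Add2,r3:7,r4:-5,r5:6
  c18: CDB Add2=-6; issue ADD r0<-Add2  regs: r0:Add2,r1:Add1,r2:-6,r3:7,r4:-5,r5:6
  c19: issue MUL r5<-Mul1  regs: r0:Add2,r1:Add1,r2:-6,r3:7,r4:-5,r5:Mul1
  c20: CDB Add1=43  regs: r0:Add2,r1:43,r2:-6,r3:7,r4:-5,r5:Mul1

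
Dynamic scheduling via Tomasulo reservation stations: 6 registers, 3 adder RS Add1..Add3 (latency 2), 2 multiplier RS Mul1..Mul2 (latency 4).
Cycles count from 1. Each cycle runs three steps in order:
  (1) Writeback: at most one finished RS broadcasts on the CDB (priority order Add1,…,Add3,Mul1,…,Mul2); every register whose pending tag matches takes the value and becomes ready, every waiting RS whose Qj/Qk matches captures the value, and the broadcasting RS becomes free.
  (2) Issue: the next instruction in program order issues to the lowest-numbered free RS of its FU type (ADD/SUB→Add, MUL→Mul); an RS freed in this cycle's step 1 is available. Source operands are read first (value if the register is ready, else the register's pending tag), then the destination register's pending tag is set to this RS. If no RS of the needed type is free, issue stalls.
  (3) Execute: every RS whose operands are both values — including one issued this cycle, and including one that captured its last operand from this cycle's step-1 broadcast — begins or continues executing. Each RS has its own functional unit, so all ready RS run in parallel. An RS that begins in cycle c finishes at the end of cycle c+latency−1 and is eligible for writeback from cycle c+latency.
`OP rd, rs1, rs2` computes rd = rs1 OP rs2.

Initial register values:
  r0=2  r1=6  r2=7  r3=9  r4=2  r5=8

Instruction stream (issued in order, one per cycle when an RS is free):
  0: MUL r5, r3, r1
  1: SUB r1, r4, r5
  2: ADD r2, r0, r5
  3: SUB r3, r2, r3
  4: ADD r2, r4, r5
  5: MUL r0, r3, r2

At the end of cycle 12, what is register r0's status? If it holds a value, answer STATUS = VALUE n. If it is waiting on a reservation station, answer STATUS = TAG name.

c1: issue MUL r5<-Mul1 | r0:2,r1:6,r2:7,r3:9,r4:2,r5:Mul1
c2: issue SUB r1<-Add1 | r0:2,r1:Add1,r2:7,r3:9,r4:2,r5:Mul1
c3: issue ADD r2<-Add2 | r0:2,r1:Add1,r2:Add2,r3:9,r4:2,r5:Mul1
c4: issue SUB r3<-Add3 | r0:2,r1:Add1,r2:Add2,r3:Add3,r4:2,r5:Mul1
c5: CDB Mul1=54; stall | r0:2,r1:Add1,r2:Add2,r3:Add3,r4:2,r5:54
c6: stall | r0:2,r1:Add1,r2:Add2,r3:Add3,r4:2,r5:54
c7: CDB Add1=-52; issue ADD r2<-Add1 | r0:2,r1:-52,r2:Add1,r3:Add3,r4:2,r5:54
c8: CDB Add2=56; issue MUL r0<-Mul1 | r0:Mul1,r1:-52,r2:Add1,r3:Add3,r4:2,r5:54
c9: CDB Add1=56 | r0:Mul1,r1:-52,r2:56,r3:Add3,r4:2,r5:54
c10: CDB Add3=47 | r0:Mul1,r1:-52,r2:56,r3:47,r4:2,r5:54
c11: - | r0:Mul1,r1:-52,r2:56,r3:47,r4:2,r5:54
c12: - | r0:Mul1,r1:-52,r2:56,r3:47,r4:2,r5:54

STATUS = TAG Mul1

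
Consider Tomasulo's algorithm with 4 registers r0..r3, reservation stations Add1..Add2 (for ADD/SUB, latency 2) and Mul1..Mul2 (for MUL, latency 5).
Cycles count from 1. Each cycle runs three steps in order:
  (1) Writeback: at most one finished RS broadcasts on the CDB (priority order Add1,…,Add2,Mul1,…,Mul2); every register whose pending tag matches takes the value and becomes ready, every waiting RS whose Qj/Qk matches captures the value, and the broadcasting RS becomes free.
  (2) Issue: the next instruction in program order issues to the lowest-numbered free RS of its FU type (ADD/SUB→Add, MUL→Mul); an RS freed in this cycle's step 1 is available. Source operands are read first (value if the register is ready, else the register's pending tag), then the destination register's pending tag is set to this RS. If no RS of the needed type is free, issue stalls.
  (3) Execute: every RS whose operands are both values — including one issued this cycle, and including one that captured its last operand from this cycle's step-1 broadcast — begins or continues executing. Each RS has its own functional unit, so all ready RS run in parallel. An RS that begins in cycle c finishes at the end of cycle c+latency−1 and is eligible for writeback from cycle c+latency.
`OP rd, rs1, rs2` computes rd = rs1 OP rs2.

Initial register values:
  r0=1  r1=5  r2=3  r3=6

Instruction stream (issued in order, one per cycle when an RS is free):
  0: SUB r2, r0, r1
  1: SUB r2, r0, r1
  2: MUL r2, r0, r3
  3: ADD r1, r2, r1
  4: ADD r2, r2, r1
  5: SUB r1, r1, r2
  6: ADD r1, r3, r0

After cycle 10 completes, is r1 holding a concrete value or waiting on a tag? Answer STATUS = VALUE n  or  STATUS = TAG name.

  c1: issue SUB r2<-Add1  regs: r0:1,r1:5,r2:Add1,r3:6
  c2: issue SUB r2<-Add2  regs: r0:1,r1:5,r2:Add2,r3:6
  c3: CDB Add1=-4; issue MUL r2<-Mul1  regs: r0:1,r1:5,r2:Mul1,r3:6
  c4: CDB Add2=-4; issue ADD r1<-Add1  regs: r0:1,r1:Add1,r2:Mul1,r3:6
  c5: issue ADD r2<-Add2  regs: r0:1,r1:Add1,r2:Add2,r3:6
  c6: stall  regs: r0:1,r1:Add1,r2:Add2,r3:6
  c7: stall  regs: r0:1,r1:Add1,r2:Add2,r3:6
  c8: CDB Mul1=6; stall  regs: r0:1,r1:Add1,r2:Add2,r3:6
  c9: stall  regs: r0:1,r1:Add1,r2:Add2,r3:6
  c10: CDB Add1=11; issue SUB r1<-Add1  regs: r0:1,r1:Add1,r2:Add2,r3:6

STATUS = TAG Add1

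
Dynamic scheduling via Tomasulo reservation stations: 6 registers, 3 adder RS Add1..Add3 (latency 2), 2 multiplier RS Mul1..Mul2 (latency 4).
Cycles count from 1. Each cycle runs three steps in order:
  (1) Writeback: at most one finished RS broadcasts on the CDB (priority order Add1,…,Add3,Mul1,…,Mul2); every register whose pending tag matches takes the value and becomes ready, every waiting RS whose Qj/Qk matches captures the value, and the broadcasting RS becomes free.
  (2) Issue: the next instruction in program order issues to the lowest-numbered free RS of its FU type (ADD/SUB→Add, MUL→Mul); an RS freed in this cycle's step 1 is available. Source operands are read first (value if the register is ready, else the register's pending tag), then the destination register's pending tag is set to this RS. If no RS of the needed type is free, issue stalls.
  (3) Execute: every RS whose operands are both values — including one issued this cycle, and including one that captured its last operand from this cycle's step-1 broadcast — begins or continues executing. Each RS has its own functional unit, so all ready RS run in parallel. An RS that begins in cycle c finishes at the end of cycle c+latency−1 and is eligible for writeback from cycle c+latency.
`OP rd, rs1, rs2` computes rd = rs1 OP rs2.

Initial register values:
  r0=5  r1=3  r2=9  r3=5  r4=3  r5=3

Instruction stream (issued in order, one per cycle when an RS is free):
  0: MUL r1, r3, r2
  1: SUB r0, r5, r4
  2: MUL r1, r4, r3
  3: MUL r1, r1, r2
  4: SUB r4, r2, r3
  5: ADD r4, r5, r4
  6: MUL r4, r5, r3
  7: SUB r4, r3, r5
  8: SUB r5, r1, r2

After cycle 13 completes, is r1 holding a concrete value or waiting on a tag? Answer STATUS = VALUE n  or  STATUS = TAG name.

c1: issue MUL r1<-Mul1 | r0:5,r1:Mul1,r2:9,r3:5,r4:3,r5:3
c2: issue SUB r0<-Add1 | r0:Add1,r1:Mul1,r2:9,r3:5,r4:3,r5:3
c3: issue MUL r1<-Mul2 | r0:Add1,r1:Mul2,r2:9,r3:5,r4:3,r5:3
c4: CDB Add1=0; stall | r0:0,r1:Mul2,r2:9,r3:5,r4:3,r5:3
c5: CDB Mul1=45; issue MUL r1<-Mul1 | r0:0,r1:Mul1,r2:9,r3:5,r4:3,r5:3
c6: issue SUB r4<-Add1 | r0:0,r1:Mul1,r2:9,r3:5,r4:Add1,r5:3
c7: CDB Mul2=15; issue ADD r4<-Add2 | r0:0,r1:Mul1,r2:9,r3:5,r4:Add2,r5:3
c8: CDB Add1=4; issue MUL r4<-Mul2 | r0:0,r1:Mul1,r2:9,r3:5,r4:Mul2,r5:3
c9: issue SUB r4<-Add1 | r0:0,r1:Mul1,r2:9,r3:5,r4:Add1,r5:3
c10: CDB Add2=7; issue SUB r5<-Add2 | r0:0,r1:Mul1,r2:9,r3:5,r4:Add1,r5:Add2
c11: CDB Add1=2 | r0:0,r1:Mul1,r2:9,r3:5,r4:2,r5:Add2
c12: CDB Mul1=135 | r0:0,r1:135,r2:9,r3:5,r4:2,r5:Add2
c13: CDB Mul2=15 | r0:0,r1:135,r2:9,r3:5,r4:2,r5:Add2

STATUS = VALUE 135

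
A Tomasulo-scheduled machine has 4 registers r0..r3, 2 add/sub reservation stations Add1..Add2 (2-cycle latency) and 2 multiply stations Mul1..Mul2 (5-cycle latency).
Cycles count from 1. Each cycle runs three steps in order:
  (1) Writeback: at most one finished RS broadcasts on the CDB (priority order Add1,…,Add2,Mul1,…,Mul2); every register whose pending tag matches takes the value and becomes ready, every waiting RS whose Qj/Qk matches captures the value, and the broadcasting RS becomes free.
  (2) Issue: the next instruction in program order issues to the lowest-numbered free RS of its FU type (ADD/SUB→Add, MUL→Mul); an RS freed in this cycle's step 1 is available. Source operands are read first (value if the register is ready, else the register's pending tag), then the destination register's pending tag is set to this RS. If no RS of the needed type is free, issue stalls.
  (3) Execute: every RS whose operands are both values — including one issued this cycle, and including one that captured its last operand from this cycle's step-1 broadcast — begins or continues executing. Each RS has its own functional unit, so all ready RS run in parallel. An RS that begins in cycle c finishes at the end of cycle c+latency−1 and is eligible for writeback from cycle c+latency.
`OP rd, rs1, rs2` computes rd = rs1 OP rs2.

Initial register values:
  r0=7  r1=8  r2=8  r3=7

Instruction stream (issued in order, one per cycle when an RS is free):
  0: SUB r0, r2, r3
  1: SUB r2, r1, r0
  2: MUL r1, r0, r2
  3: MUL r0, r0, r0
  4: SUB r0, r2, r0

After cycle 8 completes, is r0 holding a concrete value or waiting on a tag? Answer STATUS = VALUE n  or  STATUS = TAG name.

c1: issue SUB r0<-Add1 | r0:Add1,r1:8,r2:8,r3:7
c2: issue SUB r2<-Add2 | r0:Add1,r1:8,r2:Add2,r3:7
c3: CDB Add1=1; issue MUL r1<-Mul1 | r0:1,r1:Mul1,r2:Add2,r3:7
c4: issue MUL r0<-Mul2 | r0:Mul2,r1:Mul1,r2:Add2,r3:7
c5: CDB Add2=7; issue SUB r0<-Add1 | r0:Add1,r1:Mul1,r2:7,r3:7
c6: - | r0:Add1,r1:Mul1,r2:7,r3:7
c7: - | r0:Add1,r1:Mul1,r2:7,r3:7
c8: - | r0:Add1,r1:Mul1,r2:7,r3:7

STATUS = TAG Add1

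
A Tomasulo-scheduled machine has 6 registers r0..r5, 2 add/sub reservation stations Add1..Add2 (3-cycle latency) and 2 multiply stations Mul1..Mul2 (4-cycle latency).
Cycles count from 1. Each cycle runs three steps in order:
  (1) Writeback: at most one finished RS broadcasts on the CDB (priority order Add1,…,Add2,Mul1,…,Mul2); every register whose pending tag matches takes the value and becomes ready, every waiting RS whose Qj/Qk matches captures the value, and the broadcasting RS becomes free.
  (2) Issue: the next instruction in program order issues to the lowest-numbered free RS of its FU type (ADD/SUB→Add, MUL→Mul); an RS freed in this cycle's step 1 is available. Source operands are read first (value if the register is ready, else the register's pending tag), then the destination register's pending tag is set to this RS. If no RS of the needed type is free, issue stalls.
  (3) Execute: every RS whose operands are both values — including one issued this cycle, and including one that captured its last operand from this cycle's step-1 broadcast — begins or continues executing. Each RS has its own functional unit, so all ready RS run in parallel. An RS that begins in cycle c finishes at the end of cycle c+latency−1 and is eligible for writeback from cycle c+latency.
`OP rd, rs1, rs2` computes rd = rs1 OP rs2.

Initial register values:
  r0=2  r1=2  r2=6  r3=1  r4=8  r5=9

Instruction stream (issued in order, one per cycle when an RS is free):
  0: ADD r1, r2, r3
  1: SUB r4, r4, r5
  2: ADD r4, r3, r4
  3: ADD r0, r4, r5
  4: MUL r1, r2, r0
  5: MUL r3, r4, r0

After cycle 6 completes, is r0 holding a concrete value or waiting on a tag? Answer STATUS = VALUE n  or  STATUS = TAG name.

cycle 1: issue ADD r1<-Add1 // r0:2,r1:Add1,r2:6,r3:1,r4:8,r5:9
cycle 2: issue SUB r4<-Add2 // r0:2,r1:Add1,r2:6,r3:1,r4:Add2,r5:9
cycle 3: stall // r0:2,r1:Add1,r2:6,r3:1,r4:Add2,r5:9
cycle 4: CDB Add1=7; issue ADD r4<-Add1 // r0:2,r1:7,r2:6,r3:1,r4:Add1,r5:9
cycle 5: CDB Add2=-1; issue ADD r0<-Add2 // r0:Add2,r1:7,r2:6,r3:1,r4:Add1,r5:9
cycle 6: issue MUL r1<-Mul1 // r0:Add2,r1:Mul1,r2:6,r3:1,r4:Add1,r5:9

STATUS = TAG Add2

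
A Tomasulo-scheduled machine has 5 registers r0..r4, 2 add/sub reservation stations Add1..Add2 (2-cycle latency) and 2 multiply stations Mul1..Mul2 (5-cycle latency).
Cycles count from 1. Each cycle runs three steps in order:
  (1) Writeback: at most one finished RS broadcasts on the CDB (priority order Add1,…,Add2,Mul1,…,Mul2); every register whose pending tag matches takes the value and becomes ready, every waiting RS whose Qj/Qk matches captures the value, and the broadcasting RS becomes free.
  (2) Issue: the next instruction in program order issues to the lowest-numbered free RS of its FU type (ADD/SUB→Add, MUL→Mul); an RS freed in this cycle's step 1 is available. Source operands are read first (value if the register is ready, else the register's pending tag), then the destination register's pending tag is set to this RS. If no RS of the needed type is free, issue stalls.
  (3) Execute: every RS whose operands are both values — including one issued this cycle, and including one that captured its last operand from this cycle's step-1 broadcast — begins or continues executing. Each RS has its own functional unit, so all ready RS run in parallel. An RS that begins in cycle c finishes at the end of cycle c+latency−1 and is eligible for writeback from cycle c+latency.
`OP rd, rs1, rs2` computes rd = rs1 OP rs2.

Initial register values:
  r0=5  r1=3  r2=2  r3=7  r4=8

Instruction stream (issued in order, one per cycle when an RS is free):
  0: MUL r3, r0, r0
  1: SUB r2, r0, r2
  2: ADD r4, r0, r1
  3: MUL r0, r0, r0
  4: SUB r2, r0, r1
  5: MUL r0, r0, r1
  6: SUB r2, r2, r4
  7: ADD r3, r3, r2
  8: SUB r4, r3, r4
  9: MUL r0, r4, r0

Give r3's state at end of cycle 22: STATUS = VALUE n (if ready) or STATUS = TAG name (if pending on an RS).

STATUS = VALUE 39

c1: issue MUL r3<-Mul1 | r0:5,r1:3,r2:2,r3:Mul1,r4:8
c2: issue SUB r2<-Add1 | r0:5,r1:3,r2:Add1,r3:Mul1,r4:8
c3: issue ADD r4<-Add2 | r0:5,r1:3,r2:Add1,r3:Mul1,r4:Add2
c4: CDB Add1=3; issue MUL r0<-Mul2 | r0:Mul2,r1:3,r2:3,r3:Mul1,r4:Add2
c5: CDB Add2=8; issue SUB r2<-Add1 | r0:Mul2,r1:3,r2:Add1,r3:Mul1,r4:8
c6: CDB Mul1=25; issue MUL r0<-Mul1 | r0:Mul1,r1:3,r2:Add1,r3:25,r4:8
c7: issue SUB r2<-Add2 | r0:Mul1,r1:3,r2:Add2,r3:25,r4:8
c8: stall | r0:Mul1,r1:3,r2:Add2,r3:25,r4:8
c9: CDB Mul2=25; stall | r0:Mul1,r1:3,r2:Add2,r3:25,r4:8
c10: stall | r0:Mul1,r1:3,r2:Add2,r3:25,r4:8
c11: CDB Add1=22; issue ADD r3<-Add1 | r0:Mul1,r1:3,r2:Add2,r3:Add1,r4:8
c12: stall | r0:Mul1,r1:3,r2:Add2,r3:Add1,r4:8
c13: CDB Add2=14; issue SUB r4<-Add2 | r0:Mul1,r1:3,r2:14,r3:Add1,r4:Add2
c14: CDB Mul1=75; issue MUL r0<-Mul1 | r0:Mul1,r1:3,r2:14,r3:Add1,r4:Add2
c15: CDB Add1=39 | r0:Mul1,r1:3,r2:14,r3:39,r4:Add2
c16: - | r0:Mul1,r1:3,r2:14,r3:39,r4:Add2
c17: CDB Add2=31 | r0:Mul1,r1:3,r2:14,r3:39,r4:31
c18: - | r0:Mul1,r1:3,r2:14,r3:39,r4:31
c19: - | r0:Mul1,r1:3,r2:14,r3:39,r4:31
c20: - | r0:Mul1,r1:3,r2:14,r3:39,r4:31
c21: - | r0:Mul1,r1:3,r2:14,r3:39,r4:31
c22: CDB Mul1=2325 | r0:2325,r1:3,r2:14,r3:39,r4:31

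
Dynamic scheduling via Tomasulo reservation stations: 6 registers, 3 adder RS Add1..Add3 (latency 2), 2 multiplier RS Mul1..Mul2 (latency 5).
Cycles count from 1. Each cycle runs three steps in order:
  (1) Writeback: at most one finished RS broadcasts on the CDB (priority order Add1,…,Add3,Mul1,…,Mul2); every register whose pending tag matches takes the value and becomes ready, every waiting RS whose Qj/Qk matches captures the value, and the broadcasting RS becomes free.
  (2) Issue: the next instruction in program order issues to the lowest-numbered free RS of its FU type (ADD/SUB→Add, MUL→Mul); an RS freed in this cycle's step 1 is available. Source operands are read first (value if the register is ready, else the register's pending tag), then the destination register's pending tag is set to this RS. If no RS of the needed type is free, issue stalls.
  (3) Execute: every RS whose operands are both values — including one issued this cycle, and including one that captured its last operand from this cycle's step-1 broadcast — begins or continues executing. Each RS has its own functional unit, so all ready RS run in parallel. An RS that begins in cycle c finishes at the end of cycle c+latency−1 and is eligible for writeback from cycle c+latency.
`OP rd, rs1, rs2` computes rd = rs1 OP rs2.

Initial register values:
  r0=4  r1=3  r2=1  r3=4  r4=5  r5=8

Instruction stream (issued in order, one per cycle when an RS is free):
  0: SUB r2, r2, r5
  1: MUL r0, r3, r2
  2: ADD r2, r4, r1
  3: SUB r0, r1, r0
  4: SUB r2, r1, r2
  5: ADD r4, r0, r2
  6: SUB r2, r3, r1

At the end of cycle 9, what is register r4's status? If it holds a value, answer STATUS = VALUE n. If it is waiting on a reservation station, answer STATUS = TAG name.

cycle 1: issue SUB r2<-Add1 // r0:4,r1:3,r2:Add1,r3:4,r4:5,r5:8
cycle 2: issue MUL r0<-Mul1 // r0:Mul1,r1:3,r2:Add1,r3:4,r4:5,r5:8
cycle 3: CDB Add1=-7; issue ADD r2<-Add1 // r0:Mul1,r1:3,r2:Add1,r3:4,r4:5,r5:8
cycle 4: issue SUB r0<-Add2 // r0:Add2,r1:3,r2:Add1,r3:4,r4:5,r5:8
cycle 5: CDB Add1=8; issue SUB r2<-Add1 // r0:Add2,r1:3,r2:Add1,r3:4,r4:5,r5:8
cycle 6: issue ADD r4<-Add3 // r0:Add2,r1:3,r2:Add1,r3:4,r4:Add3,r5:8
cycle 7: CDB Add1=-5; issue SUB r2<-Add1 // r0:Add2,r1:3,r2:Add1,r3:4,r4:Add3,r5:8
cycle 8: CDB Mul1=-28 // r0:Add2,r1:3,r2:Add1,r3:4,r4:Add3,r5:8
cycle 9: CDB Add1=1 // r0:Add2,r1:3,r2:1,r3:4,r4:Add3,r5:8

STATUS = TAG Add3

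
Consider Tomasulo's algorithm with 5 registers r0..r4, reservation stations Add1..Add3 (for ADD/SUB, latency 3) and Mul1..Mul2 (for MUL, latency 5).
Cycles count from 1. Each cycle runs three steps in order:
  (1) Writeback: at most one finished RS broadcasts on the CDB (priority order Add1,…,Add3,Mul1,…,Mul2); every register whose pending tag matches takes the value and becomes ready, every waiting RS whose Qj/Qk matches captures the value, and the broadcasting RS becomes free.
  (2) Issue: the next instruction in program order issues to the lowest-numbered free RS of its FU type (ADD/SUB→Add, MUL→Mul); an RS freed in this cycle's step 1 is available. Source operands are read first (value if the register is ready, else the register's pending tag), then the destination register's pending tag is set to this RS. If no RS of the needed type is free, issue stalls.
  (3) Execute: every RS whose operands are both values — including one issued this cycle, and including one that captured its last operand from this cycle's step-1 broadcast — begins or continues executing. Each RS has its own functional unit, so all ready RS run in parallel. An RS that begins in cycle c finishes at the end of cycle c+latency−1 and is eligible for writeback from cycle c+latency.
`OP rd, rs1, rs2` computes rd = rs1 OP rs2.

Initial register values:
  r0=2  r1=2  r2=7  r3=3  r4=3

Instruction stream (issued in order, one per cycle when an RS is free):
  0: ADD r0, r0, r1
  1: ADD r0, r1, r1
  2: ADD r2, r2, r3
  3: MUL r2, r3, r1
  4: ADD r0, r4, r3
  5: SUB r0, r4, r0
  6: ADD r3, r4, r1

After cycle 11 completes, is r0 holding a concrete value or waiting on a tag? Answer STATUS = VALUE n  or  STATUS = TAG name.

STATUS = VALUE -3

  c1: issue ADD r0<-Add1  regs: r0:Add1,r1:2,r2:7,r3:3,r4:3
  c2: issue ADD r0<-Add2  regs: r0:Add2,r1:2,r2:7,r3:3,r4:3
  c3: issue ADD r2<-Add3  regs: r0:Add2,r1:2,r2:Add3,r3:3,r4:3
  c4: CDB Add1=4; issue MUL r2<-Mul1  regs: r0:Add2,r1:2,r2:Mul1,r3:3,r4:3
  c5: CDB Add2=4; issue ADD r0<-Add1  regs: r0:Add1,r1:2,r2:Mul1,r3:3,r4:3
  c6: CDB Add3=10; issue SUB r0<-Add2  regs: r0:Add2,r1:2,r2:Mul1,r3:3,r4:3
  c7: issue ADD r3<-Add3  regs: r0:Add2,r1:2,r2:Mul1,r3:Add3,r4:3
  c8: CDB Add1=6  regs: r0:Add2,r1:2,r2:Mul1,r3:Add3,r4:3
  c9: CDB Mul1=6  regs: r0:Add2,r1:2,r2:6,r3:Add3,r4:3
  c10: CDB Add3=5  regs: r0:Add2,r1:2,r2:6,r3:5,r4:3
  c11: CDB Add2=-3  regs: r0:-3,r1:2,r2:6,r3:5,r4:3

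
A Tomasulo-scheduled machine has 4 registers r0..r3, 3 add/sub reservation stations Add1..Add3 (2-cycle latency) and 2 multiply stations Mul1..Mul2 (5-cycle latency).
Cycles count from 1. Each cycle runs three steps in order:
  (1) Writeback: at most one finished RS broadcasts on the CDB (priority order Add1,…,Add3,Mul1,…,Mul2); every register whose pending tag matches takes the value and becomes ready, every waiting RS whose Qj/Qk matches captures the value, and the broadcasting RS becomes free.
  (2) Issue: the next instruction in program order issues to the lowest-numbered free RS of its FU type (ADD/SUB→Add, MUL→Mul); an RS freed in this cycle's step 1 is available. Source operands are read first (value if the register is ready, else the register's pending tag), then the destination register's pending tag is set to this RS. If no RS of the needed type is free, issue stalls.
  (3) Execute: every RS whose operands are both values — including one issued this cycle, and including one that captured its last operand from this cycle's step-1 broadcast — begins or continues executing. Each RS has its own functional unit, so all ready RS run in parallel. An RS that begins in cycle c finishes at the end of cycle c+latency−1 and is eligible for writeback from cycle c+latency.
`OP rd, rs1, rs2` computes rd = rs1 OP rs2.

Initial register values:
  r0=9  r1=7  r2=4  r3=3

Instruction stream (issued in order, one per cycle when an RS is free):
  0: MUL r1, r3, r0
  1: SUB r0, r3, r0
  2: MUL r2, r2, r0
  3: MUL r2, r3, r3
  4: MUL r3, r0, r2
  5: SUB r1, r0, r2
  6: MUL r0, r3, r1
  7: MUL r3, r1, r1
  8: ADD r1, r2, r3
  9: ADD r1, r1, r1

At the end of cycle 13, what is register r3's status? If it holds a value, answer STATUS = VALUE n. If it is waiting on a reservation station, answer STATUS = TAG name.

STATUS = TAG Mul2

cycle 1: issue MUL r1<-Mul1 // r0:9,r1:Mul1,r2:4,r3:3
cycle 2: issue SUB r0<-Add1 // r0:Add1,r1:Mul1,r2:4,r3:3
cycle 3: issue MUL r2<-Mul2 // r0:Add1,r1:Mul1,r2:Mul2,r3:3
cycle 4: CDB Add1=-6; stall // r0:-6,r1:Mul1,r2:Mul2,r3:3
cycle 5: stall // r0:-6,r1:Mul1,r2:Mul2,r3:3
cycle 6: CDB Mul1=27; issue MUL r2<-Mul1 // r0:-6,r1:27,r2:Mul1,r3:3
cycle 7: stall // r0:-6,r1:27,r2:Mul1,r3:3
cycle 8: stall // r0:-6,r1:27,r2:Mul1,r3:3
cycle 9: CDB Mul2=-24; issue MUL r3<-Mul2 // r0:-6,r1:27,r2:Mul1,r3:Mul2
cycle 10: issue SUB r1<-Add1 // r0:-6,r1:Add1,r2:Mul1,r3:Mul2
cycle 11: CDB Mul1=9; issue MUL r0<-Mul1 // r0:Mul1,r1:Add1,r2:9,r3:Mul2
cycle 12: stall // r0:Mul1,r1:Add1,r2:9,r3:Mul2
cycle 13: CDB Add1=-15; stall // r0:Mul1,r1:-15,r2:9,r3:Mul2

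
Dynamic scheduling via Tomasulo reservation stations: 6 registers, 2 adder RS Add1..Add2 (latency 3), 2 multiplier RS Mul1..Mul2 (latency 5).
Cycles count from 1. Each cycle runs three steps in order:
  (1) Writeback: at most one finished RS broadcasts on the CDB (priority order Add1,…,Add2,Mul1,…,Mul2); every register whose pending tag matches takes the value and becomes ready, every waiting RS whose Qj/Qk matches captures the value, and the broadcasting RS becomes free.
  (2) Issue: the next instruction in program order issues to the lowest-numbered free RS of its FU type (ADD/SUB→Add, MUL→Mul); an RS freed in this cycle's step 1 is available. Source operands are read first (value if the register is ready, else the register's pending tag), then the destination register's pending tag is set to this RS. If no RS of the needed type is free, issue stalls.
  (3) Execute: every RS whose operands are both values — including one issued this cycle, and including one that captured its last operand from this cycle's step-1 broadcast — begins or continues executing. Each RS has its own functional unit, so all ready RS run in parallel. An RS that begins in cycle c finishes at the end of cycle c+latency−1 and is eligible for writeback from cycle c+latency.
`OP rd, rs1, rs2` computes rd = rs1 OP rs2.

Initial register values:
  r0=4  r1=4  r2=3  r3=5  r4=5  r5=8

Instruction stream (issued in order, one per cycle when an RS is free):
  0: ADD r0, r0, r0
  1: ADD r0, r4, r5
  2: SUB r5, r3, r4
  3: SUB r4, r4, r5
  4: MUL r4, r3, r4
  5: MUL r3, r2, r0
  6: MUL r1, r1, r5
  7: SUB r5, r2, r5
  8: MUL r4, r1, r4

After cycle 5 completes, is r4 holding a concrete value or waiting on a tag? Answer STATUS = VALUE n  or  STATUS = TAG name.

STATUS = TAG Add2

  c1: issue ADD r0<-Add1  regs: r0:Add1,r1:4,r2:3,r3:5,r4:5,r5:8
  c2: issue ADD r0<-Add2  regs: r0:Add2,r1:4,r2:3,r3:5,r4:5,r5:8
  c3: stall  regs: r0:Add2,r1:4,r2:3,r3:5,r4:5,r5:8
  c4: CDB Add1=8; issue SUB r5<-Add1  regs: r0:Add2,r1:4,r2:3,r3:5,r4:5,r5:Add1
  c5: CDB Add2=13; issue SUB r4<-Add2  regs: r0:13,r1:4,r2:3,r3:5,r4:Add2,r5:Add1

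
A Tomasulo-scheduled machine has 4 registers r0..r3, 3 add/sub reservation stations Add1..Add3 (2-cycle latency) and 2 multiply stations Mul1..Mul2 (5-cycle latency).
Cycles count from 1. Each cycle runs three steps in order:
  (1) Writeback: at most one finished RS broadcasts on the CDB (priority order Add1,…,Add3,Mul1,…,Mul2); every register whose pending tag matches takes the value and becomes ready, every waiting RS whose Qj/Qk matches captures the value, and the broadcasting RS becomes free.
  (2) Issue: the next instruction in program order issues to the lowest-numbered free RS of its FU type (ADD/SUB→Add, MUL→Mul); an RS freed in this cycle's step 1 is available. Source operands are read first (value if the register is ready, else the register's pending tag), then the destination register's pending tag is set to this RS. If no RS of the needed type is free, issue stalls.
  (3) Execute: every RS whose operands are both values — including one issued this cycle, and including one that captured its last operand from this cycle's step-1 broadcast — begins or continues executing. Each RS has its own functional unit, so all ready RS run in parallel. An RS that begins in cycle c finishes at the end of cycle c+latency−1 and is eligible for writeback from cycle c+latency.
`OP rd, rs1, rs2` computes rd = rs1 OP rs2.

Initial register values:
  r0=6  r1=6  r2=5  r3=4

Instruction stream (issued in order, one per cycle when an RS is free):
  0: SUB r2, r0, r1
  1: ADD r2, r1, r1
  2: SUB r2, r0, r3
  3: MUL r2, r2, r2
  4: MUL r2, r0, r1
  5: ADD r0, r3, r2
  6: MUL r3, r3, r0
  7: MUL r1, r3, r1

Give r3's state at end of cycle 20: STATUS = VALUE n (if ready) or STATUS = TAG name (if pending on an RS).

  c1: issue SUB r2<-Add1  regs: r0:6,r1:6,r2:Add1,r3:4
  c2: issue ADD r2<-Add2  regs: r0:6,r1:6,r2:Add2,r3:4
  c3: CDB Add1=0; issue SUB r2<-Add1  regs: r0:6,r1:6,r2:Add1,r3:4
  c4: CDB Add2=12; issue MUL r2<-Mul1  regs: r0:6,r1:6,r2:Mul1,r3:4
  c5: CDB Add1=2; issue MUL r2<-Mul2  regs: r0:6,r1:6,r2:Mul2,r3:4
  c6: issue ADD r0<-Add1  regs: r0:Add1,r1:6,r2:Mul2,r3:4
  c7: stall  regs: r0:Add1,r1:6,r2:Mul2,r3:4
  c8: stall  regs: r0:Add1,r1:6,r2:Mul2,r3:4
  c9: stall  regs: r0:Add1,r1:6,r2:Mul2,r3:4
  c10: CDB Mul1=4; issue MUL r3<-Mul1  regs: r0:Add1,r1:6,r2:Mul2,r3:Mul1
  c11: CDB Mul2=36; issue MUL r1<-Mul2  regs: r0:Add1,r1:Mul2,r2:36,r3:Mul1
  c12: -  regs: r0:Add1,r1:Mul2,r2:36,r3:Mul1
  c13: CDB Add1=40  regs: r0:40,r1:Mul2,r2:36,r3:Mul1
  c14: -  regs: r0:40,r1:Mul2,r2:36,r3:Mul1
  c15: -  regs: r0:40,r1:Mul2,r2:36,r3:Mul1
  c16: -  regs: r0:40,r1:Mul2,r2:36,r3:Mul1
  c17: -  regs: r0:40,r1:Mul2,r2:36,r3:Mul1
  c18: CDB Mul1=160  regs: r0:40,r1:Mul2,r2:36,r3:160
  c19: -  regs: r0:40,r1:Mul2,r2:36,r3:160
  c20: -  regs: r0:40,r1:Mul2,r2:36,r3:160

STATUS = VALUE 160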